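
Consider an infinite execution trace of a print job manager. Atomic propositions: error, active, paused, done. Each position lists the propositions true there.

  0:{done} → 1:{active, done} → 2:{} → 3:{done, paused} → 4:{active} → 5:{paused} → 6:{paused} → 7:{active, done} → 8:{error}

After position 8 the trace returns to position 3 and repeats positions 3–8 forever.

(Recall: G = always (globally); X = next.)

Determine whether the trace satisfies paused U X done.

Walking from position 0: X done first holds at position 0, and paused holds at every earlier position along the way, so paused U X done holds.

Holds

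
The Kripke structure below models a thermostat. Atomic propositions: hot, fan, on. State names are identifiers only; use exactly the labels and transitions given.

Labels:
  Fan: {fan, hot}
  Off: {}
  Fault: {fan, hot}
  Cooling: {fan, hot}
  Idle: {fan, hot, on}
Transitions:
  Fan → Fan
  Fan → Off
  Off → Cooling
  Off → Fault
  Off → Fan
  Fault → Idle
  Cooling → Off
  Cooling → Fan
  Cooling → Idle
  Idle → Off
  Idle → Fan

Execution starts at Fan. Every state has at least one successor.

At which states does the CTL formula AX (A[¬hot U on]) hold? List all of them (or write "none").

States satisfying A[¬hot U on]: {Idle}.
States satisfying AX (A[¬hot U on]): {Fault}.

{Fault}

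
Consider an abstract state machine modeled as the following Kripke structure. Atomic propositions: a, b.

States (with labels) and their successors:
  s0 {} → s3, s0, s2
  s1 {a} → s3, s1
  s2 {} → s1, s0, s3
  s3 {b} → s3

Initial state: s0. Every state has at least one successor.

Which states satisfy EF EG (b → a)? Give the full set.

{s0, s1, s2}

States satisfying EG (b → a): {s0, s1, s2}.
States satisfying EF EG (b → a): {s0, s1, s2}.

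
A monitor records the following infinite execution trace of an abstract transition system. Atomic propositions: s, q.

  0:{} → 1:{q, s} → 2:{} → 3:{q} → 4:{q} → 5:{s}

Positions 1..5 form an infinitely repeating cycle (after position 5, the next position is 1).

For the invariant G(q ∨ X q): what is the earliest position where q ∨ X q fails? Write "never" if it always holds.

q ∨ X q holds at every position 0..5, and those are all the positions the trace ever visits, so the invariant G(q ∨ X q) is never violated.

never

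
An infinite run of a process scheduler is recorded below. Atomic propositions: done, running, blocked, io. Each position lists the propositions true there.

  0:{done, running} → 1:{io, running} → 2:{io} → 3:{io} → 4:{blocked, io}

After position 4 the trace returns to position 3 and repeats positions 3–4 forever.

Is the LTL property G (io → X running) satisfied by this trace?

io → X running must hold at every position from 0 onward. It fails at position 1, so G (io → X running) is false.
Positions where io holds: 1, 2, 3, 4.
Check X running at each: 1→fails, 2→fails, 3→fails, 4→fails.

Violated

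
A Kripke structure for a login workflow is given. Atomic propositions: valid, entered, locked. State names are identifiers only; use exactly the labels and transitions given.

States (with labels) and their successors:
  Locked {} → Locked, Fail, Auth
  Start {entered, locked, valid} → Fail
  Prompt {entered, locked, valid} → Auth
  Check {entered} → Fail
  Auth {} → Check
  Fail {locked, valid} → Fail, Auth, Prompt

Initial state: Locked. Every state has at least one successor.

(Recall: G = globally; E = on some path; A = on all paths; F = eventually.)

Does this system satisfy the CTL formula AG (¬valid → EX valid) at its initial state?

States satisfying ¬valid → EX valid: {Locked, Start, Prompt, Check, Fail}.
States satisfying AG (¬valid → EX valid): ∅.
Auth is reachable from Locked and violates ¬valid → EX valid, so AG fails at Locked.
Locked ∉ Sat(AG (¬valid → EX valid)).

Does not hold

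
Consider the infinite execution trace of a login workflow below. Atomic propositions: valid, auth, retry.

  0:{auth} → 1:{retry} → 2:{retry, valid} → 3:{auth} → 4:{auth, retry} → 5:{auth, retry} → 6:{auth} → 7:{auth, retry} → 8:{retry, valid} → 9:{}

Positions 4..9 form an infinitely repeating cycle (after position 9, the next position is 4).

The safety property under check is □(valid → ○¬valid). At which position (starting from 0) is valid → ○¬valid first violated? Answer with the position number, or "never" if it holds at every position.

never

valid → ○¬valid holds at every position 0..9, and those are all the positions the trace ever visits, so the invariant □(valid → ○¬valid) is never violated.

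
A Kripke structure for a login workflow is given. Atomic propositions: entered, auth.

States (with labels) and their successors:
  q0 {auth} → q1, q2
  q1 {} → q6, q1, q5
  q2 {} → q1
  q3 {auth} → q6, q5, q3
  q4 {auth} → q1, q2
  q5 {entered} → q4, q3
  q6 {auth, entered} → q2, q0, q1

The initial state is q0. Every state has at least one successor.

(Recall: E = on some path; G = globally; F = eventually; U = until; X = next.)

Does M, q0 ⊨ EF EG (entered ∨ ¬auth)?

States satisfying EG (entered ∨ ¬auth): {q1, q2, q6}.
States satisfying EF EG (entered ∨ ¬auth): {q0, q1, q2, q3, q4, q5, q6}.
Some path from q0 reaches a state where EG (entered ∨ ¬auth) holds.
q0 ∈ Sat(EF EG (entered ∨ ¬auth)).

Holds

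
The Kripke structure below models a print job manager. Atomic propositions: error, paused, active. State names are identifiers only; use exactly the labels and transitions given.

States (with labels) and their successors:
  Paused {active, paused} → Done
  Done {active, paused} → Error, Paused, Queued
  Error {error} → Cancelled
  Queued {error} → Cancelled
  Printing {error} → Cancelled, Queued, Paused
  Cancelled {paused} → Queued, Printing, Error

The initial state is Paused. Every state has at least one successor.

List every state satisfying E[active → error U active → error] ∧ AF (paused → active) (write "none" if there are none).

States satisfying active → error: {Error, Queued, Printing, Cancelled}.
States satisfying E[active → error U active → error]: {Error, Queued, Printing, Cancelled}.
States satisfying paused → active: {Paused, Done, Error, Queued, Printing}.
States satisfying AF (paused → active): {Paused, Done, Error, Queued, Printing, Cancelled}.
States satisfying E[active → error U active → error] ∧ AF (paused → active): {Error, Queued, Printing, Cancelled}.

{Error, Queued, Printing, Cancelled}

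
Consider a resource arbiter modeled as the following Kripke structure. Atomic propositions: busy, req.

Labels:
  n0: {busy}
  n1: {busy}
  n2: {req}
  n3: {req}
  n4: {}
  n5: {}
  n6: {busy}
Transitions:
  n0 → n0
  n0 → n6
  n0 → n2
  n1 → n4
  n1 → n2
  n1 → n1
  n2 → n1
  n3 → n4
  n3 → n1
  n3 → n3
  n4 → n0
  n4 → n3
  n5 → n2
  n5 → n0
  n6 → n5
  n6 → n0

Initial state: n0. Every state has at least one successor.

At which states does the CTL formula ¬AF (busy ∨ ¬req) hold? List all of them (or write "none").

States satisfying busy ∨ ¬req: {n0, n1, n4, n5, n6}.
States satisfying AF (busy ∨ ¬req): {n0, n1, n2, n4, n5, n6}.
States satisfying ¬AF (busy ∨ ¬req): {n3}.

{n3}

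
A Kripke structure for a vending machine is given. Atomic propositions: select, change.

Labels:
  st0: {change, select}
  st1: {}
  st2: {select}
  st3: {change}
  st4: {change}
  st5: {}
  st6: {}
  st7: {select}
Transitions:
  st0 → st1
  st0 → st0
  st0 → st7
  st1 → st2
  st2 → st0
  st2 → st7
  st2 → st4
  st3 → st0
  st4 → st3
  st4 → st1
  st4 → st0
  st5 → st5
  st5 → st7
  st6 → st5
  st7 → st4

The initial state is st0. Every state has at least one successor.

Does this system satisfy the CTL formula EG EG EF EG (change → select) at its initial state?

Yes

States satisfying EG EF EG (change → select): {st0, st1, st2, st3, st4, st5, st6, st7}.
States satisfying EG EG EF EG (change → select): {st0, st1, st2, st3, st4, st5, st6, st7}.
st0 ∈ Sat(EG EG EF EG (change → select)).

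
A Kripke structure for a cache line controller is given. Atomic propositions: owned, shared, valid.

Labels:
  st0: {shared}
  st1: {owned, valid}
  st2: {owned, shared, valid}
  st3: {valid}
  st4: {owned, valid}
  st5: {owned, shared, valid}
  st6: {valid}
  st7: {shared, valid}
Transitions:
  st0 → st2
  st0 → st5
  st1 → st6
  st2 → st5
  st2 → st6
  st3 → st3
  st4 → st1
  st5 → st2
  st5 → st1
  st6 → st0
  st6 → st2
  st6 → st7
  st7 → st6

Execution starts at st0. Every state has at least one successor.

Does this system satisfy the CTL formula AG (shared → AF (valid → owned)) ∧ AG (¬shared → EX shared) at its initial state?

States satisfying shared → AF (valid → owned): {st0, st1, st2, st3, st4, st5, st6}.
States satisfying AG (shared → AF (valid → owned)): {st3}.
States satisfying ¬shared → EX shared: {st0, st2, st5, st6, st7}.
States satisfying AG (¬shared → EX shared): ∅.
States satisfying AG (shared → AF (valid → owned)) ∧ AG (¬shared → EX shared): ∅.
st0 ∉ Sat(AG (shared → AF (valid → owned)) ∧ AG (¬shared → EX shared)).

Violated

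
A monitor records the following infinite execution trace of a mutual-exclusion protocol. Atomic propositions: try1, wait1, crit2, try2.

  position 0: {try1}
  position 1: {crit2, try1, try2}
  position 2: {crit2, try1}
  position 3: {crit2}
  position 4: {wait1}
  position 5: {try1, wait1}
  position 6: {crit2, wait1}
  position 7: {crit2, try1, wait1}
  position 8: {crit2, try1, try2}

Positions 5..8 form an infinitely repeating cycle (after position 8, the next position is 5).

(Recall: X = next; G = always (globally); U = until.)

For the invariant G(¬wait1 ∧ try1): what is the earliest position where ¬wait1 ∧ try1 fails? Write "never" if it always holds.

Check ¬wait1 ∧ try1 at each position in order: 0 ✓, 1 ✓, 2 ✓.
At position 3 the labels are {crit2}, so ¬wait1 ∧ try1 is false there. This is the first violation.

3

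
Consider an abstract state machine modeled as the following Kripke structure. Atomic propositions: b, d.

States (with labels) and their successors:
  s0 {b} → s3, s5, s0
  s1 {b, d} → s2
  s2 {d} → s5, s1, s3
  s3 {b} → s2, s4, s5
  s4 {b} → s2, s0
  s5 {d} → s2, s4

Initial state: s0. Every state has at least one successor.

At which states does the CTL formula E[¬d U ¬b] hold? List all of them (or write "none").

{s0, s2, s3, s4, s5}

States satisfying ¬d: {s0, s3, s4}.
States satisfying ¬b: {s2, s5}.
States satisfying E[¬d U ¬b]: {s0, s2, s3, s4, s5}.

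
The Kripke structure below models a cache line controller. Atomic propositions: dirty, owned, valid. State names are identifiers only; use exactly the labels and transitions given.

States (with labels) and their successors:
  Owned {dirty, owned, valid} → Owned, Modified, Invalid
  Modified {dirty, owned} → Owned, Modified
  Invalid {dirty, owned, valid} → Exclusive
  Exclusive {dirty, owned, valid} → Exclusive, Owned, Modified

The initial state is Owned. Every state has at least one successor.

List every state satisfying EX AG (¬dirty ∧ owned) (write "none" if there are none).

none

States satisfying AG (¬dirty ∧ owned): ∅.
States satisfying EX AG (¬dirty ∧ owned): ∅.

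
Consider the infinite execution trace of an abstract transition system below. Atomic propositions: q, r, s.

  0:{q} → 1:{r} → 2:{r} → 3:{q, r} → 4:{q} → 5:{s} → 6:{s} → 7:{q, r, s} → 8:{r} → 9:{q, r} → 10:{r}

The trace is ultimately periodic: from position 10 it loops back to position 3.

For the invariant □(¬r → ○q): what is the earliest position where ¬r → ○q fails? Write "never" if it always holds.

At position 0 the labels are {q} and the next position 1 has {r}, so ¬r → ○q is false there. This is the first violation.

0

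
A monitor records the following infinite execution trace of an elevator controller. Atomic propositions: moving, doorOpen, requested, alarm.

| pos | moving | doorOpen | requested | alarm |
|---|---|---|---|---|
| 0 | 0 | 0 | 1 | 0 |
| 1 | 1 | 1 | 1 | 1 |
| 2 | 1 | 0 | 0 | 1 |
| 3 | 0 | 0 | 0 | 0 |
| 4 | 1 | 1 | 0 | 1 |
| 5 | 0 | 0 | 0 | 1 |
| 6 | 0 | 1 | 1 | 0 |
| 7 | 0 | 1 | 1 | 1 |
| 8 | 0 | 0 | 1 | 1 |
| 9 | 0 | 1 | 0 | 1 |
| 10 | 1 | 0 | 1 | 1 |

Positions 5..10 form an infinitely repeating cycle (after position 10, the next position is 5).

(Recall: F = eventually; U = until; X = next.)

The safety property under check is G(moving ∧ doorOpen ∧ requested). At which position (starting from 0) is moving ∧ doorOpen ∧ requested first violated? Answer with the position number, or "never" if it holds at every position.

0

At position 0 the labels are {requested}, so moving ∧ doorOpen ∧ requested is false there. This is the first violation.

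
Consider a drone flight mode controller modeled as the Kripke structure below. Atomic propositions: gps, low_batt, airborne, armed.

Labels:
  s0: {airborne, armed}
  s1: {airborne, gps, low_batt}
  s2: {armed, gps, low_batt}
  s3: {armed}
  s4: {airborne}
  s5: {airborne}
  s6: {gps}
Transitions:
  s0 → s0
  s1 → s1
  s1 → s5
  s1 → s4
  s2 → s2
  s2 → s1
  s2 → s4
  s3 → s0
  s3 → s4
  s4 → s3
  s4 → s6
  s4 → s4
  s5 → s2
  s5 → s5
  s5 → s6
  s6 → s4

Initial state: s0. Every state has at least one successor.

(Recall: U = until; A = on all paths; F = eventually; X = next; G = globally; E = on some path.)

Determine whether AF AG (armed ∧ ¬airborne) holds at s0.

States satisfying AG (armed ∧ ¬airborne): ∅.
States satisfying AF AG (armed ∧ ¬airborne): ∅.
There is a path from s0 along which AG (armed ∧ ¬airborne) never holds.
s0 ∉ Sat(AF AG (armed ∧ ¬airborne)).

Violated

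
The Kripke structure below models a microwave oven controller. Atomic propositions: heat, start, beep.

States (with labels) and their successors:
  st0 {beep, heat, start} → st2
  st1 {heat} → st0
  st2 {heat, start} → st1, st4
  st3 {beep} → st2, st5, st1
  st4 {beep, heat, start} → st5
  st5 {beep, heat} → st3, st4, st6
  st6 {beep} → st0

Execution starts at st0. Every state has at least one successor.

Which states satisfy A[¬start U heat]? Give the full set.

States satisfying ¬start: {st1, st3, st5, st6}.
States satisfying heat: {st0, st1, st2, st4, st5}.
States satisfying A[¬start U heat]: {st0, st1, st2, st3, st4, st5, st6}.

{st0, st1, st2, st3, st4, st5, st6}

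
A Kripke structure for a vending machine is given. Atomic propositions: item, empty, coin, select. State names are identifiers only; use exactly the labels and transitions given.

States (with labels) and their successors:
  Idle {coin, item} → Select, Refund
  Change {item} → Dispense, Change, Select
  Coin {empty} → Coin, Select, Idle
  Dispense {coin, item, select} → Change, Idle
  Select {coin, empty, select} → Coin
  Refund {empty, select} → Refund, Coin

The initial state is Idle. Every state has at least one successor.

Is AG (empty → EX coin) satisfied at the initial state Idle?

States satisfying empty → EX coin: {Idle, Change, Coin, Dispense}.
States satisfying AG (empty → EX coin): ∅.
Refund is reachable from Idle and violates empty → EX coin, so AG fails at Idle.
Idle ∉ Sat(AG (empty → EX coin)).

Does not hold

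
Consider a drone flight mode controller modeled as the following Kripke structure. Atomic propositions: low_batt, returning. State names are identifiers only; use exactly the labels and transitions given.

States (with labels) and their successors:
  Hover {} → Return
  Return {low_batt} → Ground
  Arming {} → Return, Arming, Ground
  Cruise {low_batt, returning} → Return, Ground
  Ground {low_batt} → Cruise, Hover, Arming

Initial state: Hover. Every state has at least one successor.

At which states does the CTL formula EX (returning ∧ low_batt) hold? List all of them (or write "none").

{Ground}

States satisfying returning ∧ low_batt: {Cruise}.
States satisfying EX (returning ∧ low_batt): {Ground}.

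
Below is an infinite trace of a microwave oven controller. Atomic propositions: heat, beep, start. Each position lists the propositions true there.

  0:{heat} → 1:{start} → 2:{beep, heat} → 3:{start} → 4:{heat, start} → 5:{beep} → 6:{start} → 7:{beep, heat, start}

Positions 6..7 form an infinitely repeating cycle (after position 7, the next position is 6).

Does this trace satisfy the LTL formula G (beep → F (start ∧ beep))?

beep → F (start ∧ beep) holds at every position 0..7, and those are all positions ever visited, so G (beep → F (start ∧ beep)) holds.
Positions where beep holds: 2, 5, 7.
Check F (start ∧ beep) at each: 2→ok, 5→ok, 7→ok.

Satisfied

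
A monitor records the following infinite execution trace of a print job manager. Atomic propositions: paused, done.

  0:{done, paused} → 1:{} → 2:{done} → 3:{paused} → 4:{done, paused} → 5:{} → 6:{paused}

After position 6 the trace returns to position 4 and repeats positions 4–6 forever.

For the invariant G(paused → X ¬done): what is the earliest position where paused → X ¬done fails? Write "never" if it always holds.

3

Check paused → X ¬done at each position in order: 0 ✓, 1 ✓, 2 ✓.
At position 3 the labels are {paused} and the next position 4 has {done, paused}, so paused → X ¬done is false there. This is the first violation.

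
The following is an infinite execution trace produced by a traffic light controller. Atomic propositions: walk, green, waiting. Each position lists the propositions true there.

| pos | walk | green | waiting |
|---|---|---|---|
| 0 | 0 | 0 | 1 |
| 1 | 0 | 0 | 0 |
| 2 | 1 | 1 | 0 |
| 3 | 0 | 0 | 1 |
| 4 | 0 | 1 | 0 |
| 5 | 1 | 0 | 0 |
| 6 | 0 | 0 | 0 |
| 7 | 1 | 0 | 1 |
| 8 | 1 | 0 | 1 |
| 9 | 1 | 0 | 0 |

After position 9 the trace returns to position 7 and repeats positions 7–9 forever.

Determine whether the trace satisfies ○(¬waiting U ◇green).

The position after 0 is 1; ¬waiting U ◇green is true there.

Holds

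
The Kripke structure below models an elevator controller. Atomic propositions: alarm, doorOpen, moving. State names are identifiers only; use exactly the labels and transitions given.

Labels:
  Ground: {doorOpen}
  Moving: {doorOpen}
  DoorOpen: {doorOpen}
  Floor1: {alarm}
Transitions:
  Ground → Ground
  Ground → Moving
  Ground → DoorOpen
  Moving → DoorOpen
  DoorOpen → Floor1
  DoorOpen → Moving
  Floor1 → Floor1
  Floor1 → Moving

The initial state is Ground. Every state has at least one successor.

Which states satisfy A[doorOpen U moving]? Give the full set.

none

States satisfying doorOpen: {Ground, Moving, DoorOpen}.
States satisfying moving: ∅.
States satisfying A[doorOpen U moving]: ∅.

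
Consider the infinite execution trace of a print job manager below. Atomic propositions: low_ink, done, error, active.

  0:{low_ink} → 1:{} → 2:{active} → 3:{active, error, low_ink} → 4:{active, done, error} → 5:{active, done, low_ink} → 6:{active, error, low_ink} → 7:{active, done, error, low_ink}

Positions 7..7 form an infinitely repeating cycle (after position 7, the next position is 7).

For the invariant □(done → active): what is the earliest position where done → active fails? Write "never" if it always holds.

never

done → active holds at every position 0..7, and those are all the positions the trace ever visits, so the invariant □(done → active) is never violated.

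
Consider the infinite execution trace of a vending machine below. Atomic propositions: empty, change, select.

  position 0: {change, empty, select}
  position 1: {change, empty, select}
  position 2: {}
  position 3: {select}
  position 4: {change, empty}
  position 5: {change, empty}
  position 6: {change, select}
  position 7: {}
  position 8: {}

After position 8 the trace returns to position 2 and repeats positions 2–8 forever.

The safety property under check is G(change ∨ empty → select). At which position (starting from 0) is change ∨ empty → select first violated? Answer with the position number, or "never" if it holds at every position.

4

Check change ∨ empty → select at each position in order: 0 ✓, 1 ✓, 2 ✓, 3 ✓.
At position 4 the labels are {change, empty}, so change ∨ empty → select is false there. This is the first violation.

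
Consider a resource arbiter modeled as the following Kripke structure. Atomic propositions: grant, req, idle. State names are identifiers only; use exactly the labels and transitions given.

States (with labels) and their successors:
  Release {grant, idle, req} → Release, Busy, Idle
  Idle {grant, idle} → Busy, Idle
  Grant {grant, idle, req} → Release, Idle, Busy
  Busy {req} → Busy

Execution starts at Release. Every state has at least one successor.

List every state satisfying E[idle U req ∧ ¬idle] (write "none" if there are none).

{Release, Idle, Grant, Busy}

States satisfying idle: {Release, Idle, Grant}.
States satisfying req ∧ ¬idle: {Busy}.
States satisfying E[idle U req ∧ ¬idle]: {Release, Idle, Grant, Busy}.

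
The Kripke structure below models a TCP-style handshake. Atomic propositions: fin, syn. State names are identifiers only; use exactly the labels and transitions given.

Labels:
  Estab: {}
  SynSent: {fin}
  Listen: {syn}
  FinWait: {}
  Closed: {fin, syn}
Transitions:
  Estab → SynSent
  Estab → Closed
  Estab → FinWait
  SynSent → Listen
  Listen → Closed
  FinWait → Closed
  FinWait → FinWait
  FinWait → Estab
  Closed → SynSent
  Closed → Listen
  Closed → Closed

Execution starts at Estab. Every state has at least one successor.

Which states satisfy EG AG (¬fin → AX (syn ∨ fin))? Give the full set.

{SynSent, Listen, Closed}

States satisfying AG (¬fin → AX (syn ∨ fin)): {SynSent, Listen, Closed}.
States satisfying EG AG (¬fin → AX (syn ∨ fin)): {SynSent, Listen, Closed}.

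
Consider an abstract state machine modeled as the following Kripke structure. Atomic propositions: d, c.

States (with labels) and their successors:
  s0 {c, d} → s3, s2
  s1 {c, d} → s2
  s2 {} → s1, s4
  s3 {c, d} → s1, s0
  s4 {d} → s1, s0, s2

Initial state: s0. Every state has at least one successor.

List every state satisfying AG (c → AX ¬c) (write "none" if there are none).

States satisfying c → AX ¬c: {s1, s2, s4}.
States satisfying AG (c → AX ¬c): ∅.

none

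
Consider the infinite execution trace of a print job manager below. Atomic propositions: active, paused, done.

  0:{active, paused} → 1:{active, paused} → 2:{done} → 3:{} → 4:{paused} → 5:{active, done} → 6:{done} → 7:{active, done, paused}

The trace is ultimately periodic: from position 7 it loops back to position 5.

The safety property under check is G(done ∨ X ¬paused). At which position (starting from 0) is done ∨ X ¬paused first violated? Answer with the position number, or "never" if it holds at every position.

At position 0 the labels are {active, paused} and the next position 1 has {active, paused}, so done ∨ X ¬paused is false there. This is the first violation.

0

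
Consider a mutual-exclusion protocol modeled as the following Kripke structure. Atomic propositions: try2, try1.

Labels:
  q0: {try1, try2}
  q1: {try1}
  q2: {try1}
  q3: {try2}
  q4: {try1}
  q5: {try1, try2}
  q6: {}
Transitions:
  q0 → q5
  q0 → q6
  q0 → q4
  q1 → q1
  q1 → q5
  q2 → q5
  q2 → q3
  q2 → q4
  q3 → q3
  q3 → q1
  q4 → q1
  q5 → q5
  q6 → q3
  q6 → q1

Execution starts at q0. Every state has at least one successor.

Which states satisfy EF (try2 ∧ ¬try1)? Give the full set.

{q0, q2, q3, q6}

States satisfying try2 ∧ ¬try1: {q3}.
States satisfying EF (try2 ∧ ¬try1): {q0, q2, q3, q6}.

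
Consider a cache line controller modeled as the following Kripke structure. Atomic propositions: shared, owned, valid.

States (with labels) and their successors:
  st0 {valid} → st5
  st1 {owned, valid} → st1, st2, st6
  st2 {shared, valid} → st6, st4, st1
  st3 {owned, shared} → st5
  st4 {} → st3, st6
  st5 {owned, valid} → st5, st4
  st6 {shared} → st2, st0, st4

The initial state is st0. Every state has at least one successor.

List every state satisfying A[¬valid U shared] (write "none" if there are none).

{st2, st3, st4, st6}

States satisfying ¬valid: {st3, st4, st6}.
States satisfying shared: {st2, st3, st6}.
States satisfying A[¬valid U shared]: {st2, st3, st4, st6}.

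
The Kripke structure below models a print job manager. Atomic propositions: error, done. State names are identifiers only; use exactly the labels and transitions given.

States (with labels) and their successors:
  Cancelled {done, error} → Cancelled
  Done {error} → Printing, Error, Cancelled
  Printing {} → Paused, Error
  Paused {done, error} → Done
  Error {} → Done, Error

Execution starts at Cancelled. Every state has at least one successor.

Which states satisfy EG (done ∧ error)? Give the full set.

States satisfying done ∧ error: {Cancelled, Paused}.
States satisfying EG (done ∧ error): {Cancelled}.

{Cancelled}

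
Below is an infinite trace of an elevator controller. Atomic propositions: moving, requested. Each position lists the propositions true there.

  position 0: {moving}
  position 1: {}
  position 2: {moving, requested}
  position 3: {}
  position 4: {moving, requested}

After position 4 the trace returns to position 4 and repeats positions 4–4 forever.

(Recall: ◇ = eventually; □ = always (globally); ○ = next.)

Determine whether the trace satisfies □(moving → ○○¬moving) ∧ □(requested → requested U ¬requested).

Does not hold

moving → ○○¬moving must hold at every position from 0 onward. It fails at position 0, so □(moving → ○○¬moving) is false.
Positions where moving holds: 0, 2, 4.
Check ○○¬moving at each: 0→fails, 2→fails, 4→fails.
requested → requested U ¬requested must hold at every position from 0 onward. It fails at position 4, so □(requested → requested U ¬requested) is false.
Positions where requested holds: 2, 4.
Check requested U ¬requested at each: 2→ok, 4→fails.
At position 0: □(moving → ○○¬moving) is false; □(requested → requested U ¬requested) is false; so □(moving → ○○¬moving) ∧ □(requested → requested U ¬requested) is false.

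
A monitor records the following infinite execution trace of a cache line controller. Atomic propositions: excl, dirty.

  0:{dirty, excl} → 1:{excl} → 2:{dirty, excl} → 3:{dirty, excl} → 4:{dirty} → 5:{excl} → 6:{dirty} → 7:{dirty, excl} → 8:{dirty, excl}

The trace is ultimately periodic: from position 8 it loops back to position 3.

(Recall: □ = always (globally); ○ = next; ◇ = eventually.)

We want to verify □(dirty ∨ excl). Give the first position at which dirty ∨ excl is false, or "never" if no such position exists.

dirty ∨ excl holds at every position 0..8, and those are all the positions the trace ever visits, so the invariant □(dirty ∨ excl) is never violated.

never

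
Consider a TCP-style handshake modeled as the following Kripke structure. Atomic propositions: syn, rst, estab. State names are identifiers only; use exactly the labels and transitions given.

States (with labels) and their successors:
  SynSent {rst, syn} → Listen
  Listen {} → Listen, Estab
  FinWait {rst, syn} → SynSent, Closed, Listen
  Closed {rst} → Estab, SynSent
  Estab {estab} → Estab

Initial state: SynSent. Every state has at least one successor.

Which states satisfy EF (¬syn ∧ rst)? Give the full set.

States satisfying ¬syn ∧ rst: {Closed}.
States satisfying EF (¬syn ∧ rst): {FinWait, Closed}.

{FinWait, Closed}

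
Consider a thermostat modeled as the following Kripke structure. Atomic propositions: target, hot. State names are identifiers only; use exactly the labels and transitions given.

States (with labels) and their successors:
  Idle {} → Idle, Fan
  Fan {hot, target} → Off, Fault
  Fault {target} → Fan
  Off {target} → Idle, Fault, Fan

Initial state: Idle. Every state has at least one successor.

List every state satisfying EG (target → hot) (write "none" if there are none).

States satisfying target → hot: {Idle, Fan}.
States satisfying EG (target → hot): {Idle}.

{Idle}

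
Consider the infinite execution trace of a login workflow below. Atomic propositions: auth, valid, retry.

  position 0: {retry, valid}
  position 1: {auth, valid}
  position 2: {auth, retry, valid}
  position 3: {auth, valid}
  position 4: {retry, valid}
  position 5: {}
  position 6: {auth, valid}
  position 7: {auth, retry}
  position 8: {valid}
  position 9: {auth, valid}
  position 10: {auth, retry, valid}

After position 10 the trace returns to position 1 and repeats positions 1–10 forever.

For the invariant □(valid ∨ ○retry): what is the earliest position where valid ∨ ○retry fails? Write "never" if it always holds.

Check valid ∨ ○retry at each position in order: 0 ✓, 1 ✓, 2 ✓, 3 ✓, 4 ✓.
At position 5 the labels are {} and the next position 6 has {auth, valid}, so valid ∨ ○retry is false there. This is the first violation.

5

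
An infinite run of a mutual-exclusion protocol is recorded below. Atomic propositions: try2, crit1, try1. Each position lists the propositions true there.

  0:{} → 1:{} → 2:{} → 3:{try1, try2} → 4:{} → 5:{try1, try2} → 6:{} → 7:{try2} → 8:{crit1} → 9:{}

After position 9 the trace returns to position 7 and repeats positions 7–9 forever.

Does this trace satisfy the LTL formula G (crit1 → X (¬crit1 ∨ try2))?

Holds

crit1 → X (¬crit1 ∨ try2) holds at every position 0..9, and those are all positions ever visited, so G (crit1 → X (¬crit1 ∨ try2)) holds.
Positions where crit1 holds: 8.
Check X (¬crit1 ∨ try2) at each: 8→ok.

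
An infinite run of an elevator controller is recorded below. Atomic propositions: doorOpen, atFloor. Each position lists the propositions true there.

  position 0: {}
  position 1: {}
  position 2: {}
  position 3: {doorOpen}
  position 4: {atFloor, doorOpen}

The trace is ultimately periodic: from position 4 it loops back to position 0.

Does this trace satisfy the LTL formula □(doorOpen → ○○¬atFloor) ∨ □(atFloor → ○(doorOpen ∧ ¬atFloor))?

Holds

doorOpen → ○○¬atFloor holds at every position 0..4, and those are all positions ever visited, so □(doorOpen → ○○¬atFloor) holds.
Positions where doorOpen holds: 3, 4.
Check ○○¬atFloor at each: 3→ok, 4→ok.
atFloor → ○(doorOpen ∧ ¬atFloor) must hold at every position from 0 onward. It fails at position 4, so □(atFloor → ○(doorOpen ∧ ¬atFloor)) is false.
Positions where atFloor holds: 4.
Check ○(doorOpen ∧ ¬atFloor) at each: 4→fails.
At position 0: □(doorOpen → ○○¬atFloor) is true; □(atFloor → ○(doorOpen ∧ ¬atFloor)) is false; so □(doorOpen → ○○¬atFloor) ∨ □(atFloor → ○(doorOpen ∧ ¬atFloor)) is true.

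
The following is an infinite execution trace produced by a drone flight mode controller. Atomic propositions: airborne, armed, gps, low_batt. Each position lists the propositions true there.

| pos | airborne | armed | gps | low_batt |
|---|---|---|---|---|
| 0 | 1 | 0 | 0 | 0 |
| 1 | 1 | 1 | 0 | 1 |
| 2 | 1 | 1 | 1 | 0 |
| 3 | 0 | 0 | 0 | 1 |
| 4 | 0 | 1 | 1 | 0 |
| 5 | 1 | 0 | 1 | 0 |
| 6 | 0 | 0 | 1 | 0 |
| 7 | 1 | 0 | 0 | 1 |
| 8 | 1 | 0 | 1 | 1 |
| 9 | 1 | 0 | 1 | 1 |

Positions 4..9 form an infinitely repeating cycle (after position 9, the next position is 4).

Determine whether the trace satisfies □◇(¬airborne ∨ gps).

Yes

◇(¬airborne ∨ gps) holds at every position 0..9, and those are all positions ever visited, so □◇(¬airborne ∨ gps) holds.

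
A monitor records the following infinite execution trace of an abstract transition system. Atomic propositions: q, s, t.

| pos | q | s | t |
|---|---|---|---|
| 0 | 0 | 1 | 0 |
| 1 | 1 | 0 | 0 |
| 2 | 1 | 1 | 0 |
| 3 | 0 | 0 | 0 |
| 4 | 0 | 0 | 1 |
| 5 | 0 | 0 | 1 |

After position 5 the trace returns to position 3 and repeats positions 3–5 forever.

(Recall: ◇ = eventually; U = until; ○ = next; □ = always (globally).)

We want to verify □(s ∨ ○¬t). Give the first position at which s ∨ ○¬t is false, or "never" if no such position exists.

3

Check s ∨ ○¬t at each position in order: 0 ✓, 1 ✓, 2 ✓.
At position 3 the labels are {} and the next position 4 has {t}, so s ∨ ○¬t is false there. This is the first violation.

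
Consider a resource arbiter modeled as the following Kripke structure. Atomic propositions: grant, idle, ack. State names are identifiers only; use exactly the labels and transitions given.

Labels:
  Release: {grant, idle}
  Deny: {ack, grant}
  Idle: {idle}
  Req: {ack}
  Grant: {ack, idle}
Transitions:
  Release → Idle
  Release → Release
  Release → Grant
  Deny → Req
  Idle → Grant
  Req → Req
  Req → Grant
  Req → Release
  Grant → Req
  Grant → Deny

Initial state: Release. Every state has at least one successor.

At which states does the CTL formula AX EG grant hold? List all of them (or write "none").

States satisfying EG grant: {Release}.
States satisfying AX EG grant: ∅.

none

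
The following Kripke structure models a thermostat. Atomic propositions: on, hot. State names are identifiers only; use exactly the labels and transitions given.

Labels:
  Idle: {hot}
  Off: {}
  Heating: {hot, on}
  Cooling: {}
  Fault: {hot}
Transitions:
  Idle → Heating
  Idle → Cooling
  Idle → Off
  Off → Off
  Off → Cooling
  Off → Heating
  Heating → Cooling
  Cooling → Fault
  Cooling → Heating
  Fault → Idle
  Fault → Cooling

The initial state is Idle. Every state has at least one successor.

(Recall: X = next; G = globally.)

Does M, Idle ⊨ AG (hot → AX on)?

Violated

States satisfying hot → AX on: {Off, Cooling}.
States satisfying AG (hot → AX on): ∅.
Fault is reachable from Idle and violates hot → AX on, so AG fails at Idle.
Idle ∉ Sat(AG (hot → AX on)).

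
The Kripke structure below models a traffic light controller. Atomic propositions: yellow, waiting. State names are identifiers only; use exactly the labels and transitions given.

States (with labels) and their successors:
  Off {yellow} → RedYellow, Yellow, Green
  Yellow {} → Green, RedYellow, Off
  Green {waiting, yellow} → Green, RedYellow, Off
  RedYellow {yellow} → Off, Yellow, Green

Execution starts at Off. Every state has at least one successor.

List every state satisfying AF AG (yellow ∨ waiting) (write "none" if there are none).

States satisfying AG (yellow ∨ waiting): ∅.
States satisfying AF AG (yellow ∨ waiting): ∅.

none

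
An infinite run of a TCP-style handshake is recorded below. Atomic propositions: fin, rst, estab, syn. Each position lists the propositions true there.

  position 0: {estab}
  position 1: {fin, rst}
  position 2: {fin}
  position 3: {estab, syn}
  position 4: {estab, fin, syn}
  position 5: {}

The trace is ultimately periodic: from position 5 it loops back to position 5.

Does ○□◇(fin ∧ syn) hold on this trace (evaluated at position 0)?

The position after 0 is 1; □◇(fin ∧ syn) is false there.

Does not hold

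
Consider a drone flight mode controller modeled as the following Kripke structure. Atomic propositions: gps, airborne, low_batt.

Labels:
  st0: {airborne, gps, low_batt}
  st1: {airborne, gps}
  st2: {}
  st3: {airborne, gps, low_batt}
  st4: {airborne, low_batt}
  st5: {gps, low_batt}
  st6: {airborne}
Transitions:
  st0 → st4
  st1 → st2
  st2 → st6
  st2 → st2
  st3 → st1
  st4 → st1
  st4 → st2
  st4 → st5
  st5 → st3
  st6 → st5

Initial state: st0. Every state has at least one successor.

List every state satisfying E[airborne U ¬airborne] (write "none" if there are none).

States satisfying airborne: {st0, st1, st3, st4, st6}.
States satisfying ¬airborne: {st2, st5}.
States satisfying E[airborne U ¬airborne]: {st0, st1, st2, st3, st4, st5, st6}.

{st0, st1, st2, st3, st4, st5, st6}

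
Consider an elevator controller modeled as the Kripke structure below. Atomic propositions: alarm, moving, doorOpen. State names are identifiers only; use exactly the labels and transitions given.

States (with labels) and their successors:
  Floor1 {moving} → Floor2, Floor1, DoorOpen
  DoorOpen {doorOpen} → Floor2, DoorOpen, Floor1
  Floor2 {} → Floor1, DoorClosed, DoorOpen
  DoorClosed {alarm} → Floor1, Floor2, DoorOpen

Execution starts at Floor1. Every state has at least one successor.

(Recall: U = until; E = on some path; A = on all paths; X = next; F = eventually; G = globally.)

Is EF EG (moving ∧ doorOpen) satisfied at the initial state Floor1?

States satisfying EG (moving ∧ doorOpen): ∅.
States satisfying EF EG (moving ∧ doorOpen): ∅.
No suitable path/successor from Floor1 witnesses the formula.
Floor1 ∉ Sat(EF EG (moving ∧ doorOpen)).

Violated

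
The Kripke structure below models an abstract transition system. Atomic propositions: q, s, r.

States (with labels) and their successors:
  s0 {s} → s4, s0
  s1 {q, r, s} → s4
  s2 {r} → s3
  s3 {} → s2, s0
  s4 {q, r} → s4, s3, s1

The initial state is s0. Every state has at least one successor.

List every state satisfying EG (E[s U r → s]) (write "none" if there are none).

{s0, s3}

States satisfying E[s U r → s]: {s0, s1, s3}.
States satisfying EG (E[s U r → s]): {s0, s3}.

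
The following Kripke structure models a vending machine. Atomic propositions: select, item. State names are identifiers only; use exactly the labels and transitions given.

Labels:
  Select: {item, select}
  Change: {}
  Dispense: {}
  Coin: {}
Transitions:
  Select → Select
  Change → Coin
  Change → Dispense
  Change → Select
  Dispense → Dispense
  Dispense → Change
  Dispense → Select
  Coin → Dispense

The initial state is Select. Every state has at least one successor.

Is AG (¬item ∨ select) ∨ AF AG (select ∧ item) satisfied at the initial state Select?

States satisfying ¬item ∨ select: {Select, Change, Dispense, Coin}.
States satisfying AG (¬item ∨ select): {Select, Change, Dispense, Coin}.
States satisfying AG (select ∧ item): {Select}.
States satisfying AF AG (select ∧ item): {Select}.
States satisfying AG (¬item ∨ select) ∨ AF AG (select ∧ item): {Select, Change, Dispense, Coin}.
Select ∈ Sat(AG (¬item ∨ select) ∨ AF AG (select ∧ item)).

Holds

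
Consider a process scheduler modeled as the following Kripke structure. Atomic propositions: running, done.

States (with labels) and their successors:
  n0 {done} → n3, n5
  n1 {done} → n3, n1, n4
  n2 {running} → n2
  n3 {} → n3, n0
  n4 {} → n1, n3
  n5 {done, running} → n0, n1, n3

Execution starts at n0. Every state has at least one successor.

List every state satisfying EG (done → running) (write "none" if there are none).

{n2, n3, n4, n5}

States satisfying done → running: {n2, n3, n4, n5}.
States satisfying EG (done → running): {n2, n3, n4, n5}.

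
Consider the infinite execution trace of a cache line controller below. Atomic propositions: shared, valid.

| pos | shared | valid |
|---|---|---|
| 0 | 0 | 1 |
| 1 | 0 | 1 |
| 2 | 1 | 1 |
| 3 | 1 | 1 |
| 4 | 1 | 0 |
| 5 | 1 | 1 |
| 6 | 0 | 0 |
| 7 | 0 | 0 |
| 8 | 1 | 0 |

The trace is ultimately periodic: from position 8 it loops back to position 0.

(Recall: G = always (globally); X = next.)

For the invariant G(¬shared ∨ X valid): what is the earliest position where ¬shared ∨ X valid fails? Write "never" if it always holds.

Check ¬shared ∨ X valid at each position in order: 0 ✓, 1 ✓, 2 ✓.
At position 3 the labels are {shared, valid} and the next position 4 has {shared}, so ¬shared ∨ X valid is false there. This is the first violation.

3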